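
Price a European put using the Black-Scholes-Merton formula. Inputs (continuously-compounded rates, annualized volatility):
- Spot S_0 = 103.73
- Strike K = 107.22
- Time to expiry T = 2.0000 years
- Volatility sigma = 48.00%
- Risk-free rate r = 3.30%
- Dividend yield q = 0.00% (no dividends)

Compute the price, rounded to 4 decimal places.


d1 = (ln(S/K) + (r - q + 0.5*sigma^2) * T) / (sigma * sqrt(T)) = 0.38789016
d2 = d1 - sigma * sqrt(T) = -0.29093235
exp(-rT) = 0.93613086; exp(-qT) = 1.00000000
P = K * exp(-rT) * N(-d2) - S_0 * exp(-qT) * N(-d1)
N(-d1) = 0.34904866; N(-d2) = 0.61444847
P = 107.2200 * 0.93613086 * 0.61444847 - 103.7300 * 1.00000000 * 0.34904866 = 25.4666

Answer: Price = 25.4666


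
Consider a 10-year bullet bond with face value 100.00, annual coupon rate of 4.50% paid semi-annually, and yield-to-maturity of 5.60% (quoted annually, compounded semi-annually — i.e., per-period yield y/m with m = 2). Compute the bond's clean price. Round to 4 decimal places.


Answer: Price = 91.6640

Derivation:
Coupon per period c = face * coupon_rate / m = 2.250000
Periods per year m = 2; per-period yield y/m = 0.028000
Number of cashflows N = 20
Cashflows (t years, CF_t, discount factor 1/(1+y/m)^(m*t), PV):
  t = 0.5000: CF_t = 2.250000, DF = 0.972763, PV = 2.188716
  t = 1.0000: CF_t = 2.250000, DF = 0.946267, PV = 2.129101
  t = 1.5000: CF_t = 2.250000, DF = 0.920493, PV = 2.071110
  t = 2.0000: CF_t = 2.250000, DF = 0.895422, PV = 2.014698
  t = 2.5000: CF_t = 2.250000, DF = 0.871033, PV = 1.959823
  t = 3.0000: CF_t = 2.250000, DF = 0.847308, PV = 1.906443
  t = 3.5000: CF_t = 2.250000, DF = 0.824230, PV = 1.854517
  t = 4.0000: CF_t = 2.250000, DF = 0.801780, PV = 1.804004
  t = 4.5000: CF_t = 2.250000, DF = 0.779941, PV = 1.754868
  t = 5.0000: CF_t = 2.250000, DF = 0.758698, PV = 1.707070
  t = 5.5000: CF_t = 2.250000, DF = 0.738033, PV = 1.660574
  t = 6.0000: CF_t = 2.250000, DF = 0.717931, PV = 1.615344
  t = 6.5000: CF_t = 2.250000, DF = 0.698376, PV = 1.571347
  t = 7.0000: CF_t = 2.250000, DF = 0.679354, PV = 1.528547
  t = 7.5000: CF_t = 2.250000, DF = 0.660851, PV = 1.486914
  t = 8.0000: CF_t = 2.250000, DF = 0.642851, PV = 1.446414
  t = 8.5000: CF_t = 2.250000, DF = 0.625341, PV = 1.407018
  t = 9.0000: CF_t = 2.250000, DF = 0.608309, PV = 1.368694
  t = 9.5000: CF_t = 2.250000, DF = 0.591740, PV = 1.331415
  t = 10.0000: CF_t = 102.250000, DF = 0.575622, PV = 58.857393
Price P = sum_t PV_t = 91.664012


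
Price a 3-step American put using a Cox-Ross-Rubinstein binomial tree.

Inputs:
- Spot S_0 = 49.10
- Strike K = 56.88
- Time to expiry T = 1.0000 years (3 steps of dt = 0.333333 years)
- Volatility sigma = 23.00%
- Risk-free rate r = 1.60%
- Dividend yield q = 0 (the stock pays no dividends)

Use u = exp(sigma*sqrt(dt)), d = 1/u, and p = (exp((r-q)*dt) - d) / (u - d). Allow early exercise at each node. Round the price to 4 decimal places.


Answer: Price = V(0,0) = 9.1061

Derivation:
dt = T/N = 0.333333
u = exp(sigma*sqrt(dt)) = 1.142011; d = 1/u = 0.875648
p = (exp((r-q)*dt) - d) / (u - d) = 0.486927
Discount per step: exp(-r*dt) = 0.994681
Stock lattice S(k, i) with i counting down-moves:
  k=0: S(0,0) = 49.1000
  k=1: S(1,0) = 56.0727; S(1,1) = 42.9943
  k=2: S(2,0) = 64.0357; S(2,1) = 49.1000; S(2,2) = 37.6479
  k=3: S(3,0) = 73.1294; S(3,1) = 56.0727; S(3,2) = 42.9943; S(3,3) = 32.9664
Terminal payoffs V(N, i) = max(K - S_T, 0):
  V(3,0) = 0.000000; V(3,1) = 0.807270; V(3,2) = 13.885660; V(3,3) = 23.913650
Backward induction: V(k, i) = exp(-r*dt) * [p * V(k+1, i) + (1-p) * V(k+1, i+1)]; then take max(V_cont, immediate exercise) for American.
  V(2,0) = exp(-r*dt) * [p*0.000000 + (1-p)*0.807270] = 0.411985; exercise = 0.000000; V(2,0) = max -> 0.411985
  V(2,1) = exp(-r*dt) * [p*0.807270 + (1-p)*13.885660] = 7.477448; exercise = 7.780000; V(2,1) = max -> 7.780000
  V(2,2) = exp(-r*dt) * [p*13.885660 + (1-p)*23.913650] = 18.929520; exercise = 19.232072; V(2,2) = max -> 19.232072
  V(1,0) = exp(-r*dt) * [p*0.411985 + (1-p)*7.780000] = 4.170012; exercise = 0.807270; V(1,0) = max -> 4.170012
  V(1,1) = exp(-r*dt) * [p*7.780000 + (1-p)*19.232072] = 13.583108; exercise = 13.885660; V(1,1) = max -> 13.885660
  V(0,0) = exp(-r*dt) * [p*4.170012 + (1-p)*13.885660] = 9.106149; exercise = 7.780000; V(0,0) = max -> 9.106149


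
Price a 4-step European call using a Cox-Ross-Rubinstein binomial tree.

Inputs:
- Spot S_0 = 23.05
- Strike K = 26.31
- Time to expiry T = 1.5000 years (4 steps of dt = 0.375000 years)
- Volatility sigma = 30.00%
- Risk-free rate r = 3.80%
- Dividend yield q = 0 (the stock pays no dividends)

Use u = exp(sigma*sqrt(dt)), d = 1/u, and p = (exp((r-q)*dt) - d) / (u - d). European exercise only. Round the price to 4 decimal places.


Answer: Price = V(0,0) = 2.8154

Derivation:
dt = T/N = 0.375000
u = exp(sigma*sqrt(dt)) = 1.201669; d = 1/u = 0.832176
p = (exp((r-q)*dt) - d) / (u - d) = 0.493043
Discount per step: exp(-r*dt) = 0.985851
Stock lattice S(k, i) with i counting down-moves:
  k=0: S(0,0) = 23.0500
  k=1: S(1,0) = 27.6985; S(1,1) = 19.1816
  k=2: S(2,0) = 33.2844; S(2,1) = 23.0500; S(2,2) = 15.9625
  k=3: S(3,0) = 39.9969; S(3,1) = 27.6985; S(3,2) = 19.1816; S(3,3) = 13.2836
  k=4: S(4,0) = 48.0630; S(4,1) = 33.2844; S(4,2) = 23.0500; S(4,3) = 15.9625; S(4,4) = 11.0543
Terminal payoffs V(N, i) = max(S_T - K, 0):
  V(4,0) = 21.753002; V(4,1) = 6.974414; V(4,2) = 0.000000; V(4,3) = 0.000000; V(4,4) = 0.000000
Backward induction: V(k, i) = exp(-r*dt) * [p * V(k+1, i) + (1-p) * V(k+1, i+1)].
  V(3,0) = exp(-r*dt) * [p*21.753002 + (1-p)*6.974414] = 14.059119
  V(3,1) = exp(-r*dt) * [p*6.974414 + (1-p)*0.000000] = 3.390033
  V(3,2) = exp(-r*dt) * [p*0.000000 + (1-p)*0.000000] = 0.000000
  V(3,3) = exp(-r*dt) * [p*0.000000 + (1-p)*0.000000] = 0.000000
  V(2,0) = exp(-r*dt) * [p*14.059119 + (1-p)*3.390033] = 8.527960
  V(2,1) = exp(-r*dt) * [p*3.390033 + (1-p)*0.000000] = 1.647784
  V(2,2) = exp(-r*dt) * [p*0.000000 + (1-p)*0.000000] = 0.000000
  V(1,0) = exp(-r*dt) * [p*8.527960 + (1-p)*1.647784] = 4.968697
  V(1,1) = exp(-r*dt) * [p*1.647784 + (1-p)*0.000000] = 0.800934
  V(0,0) = exp(-r*dt) * [p*4.968697 + (1-p)*0.800934] = 2.815414


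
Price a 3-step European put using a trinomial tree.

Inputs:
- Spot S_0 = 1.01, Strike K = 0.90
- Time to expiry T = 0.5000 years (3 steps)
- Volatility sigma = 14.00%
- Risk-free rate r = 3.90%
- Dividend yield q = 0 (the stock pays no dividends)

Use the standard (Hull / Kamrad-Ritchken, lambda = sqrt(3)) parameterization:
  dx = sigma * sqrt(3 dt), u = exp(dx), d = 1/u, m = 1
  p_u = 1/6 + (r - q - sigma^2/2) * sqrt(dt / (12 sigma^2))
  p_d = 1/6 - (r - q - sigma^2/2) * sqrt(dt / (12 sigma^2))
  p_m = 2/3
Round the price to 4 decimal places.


Answer: Price = V(0,0) = 0.0032

Derivation:
dt = T/N = 0.166667; dx = sigma*sqrt(3*dt) = 0.098995
u = exp(dx) = 1.104061; d = 1/u = 0.905747
p_u = 0.191247, p_m = 0.666667, p_d = 0.142086
Discount per step: exp(-r*dt) = 0.993521
Stock lattice S(k, j) with j the centered position index:
  k=0: S(0,+0) = 1.0100
  k=1: S(1,-1) = 0.9148; S(1,+0) = 1.0100; S(1,+1) = 1.1151
  k=2: S(2,-2) = 0.8286; S(2,-1) = 0.9148; S(2,+0) = 1.0100; S(2,+1) = 1.1151; S(2,+2) = 1.2311
  k=3: S(3,-3) = 0.7505; S(3,-2) = 0.8286; S(3,-1) = 0.9148; S(3,+0) = 1.0100; S(3,+1) = 1.1151; S(3,+2) = 1.2311; S(3,+3) = 1.3593
Terminal payoffs V(N, j) = max(K - S_T, 0):
  V(3,-3) = 0.149514; V(3,-2) = 0.071418; V(3,-1) = 0.000000; V(3,+0) = 0.000000; V(3,+1) = 0.000000; V(3,+2) = 0.000000; V(3,+3) = 0.000000
Backward induction: V(k, j) = exp(-r*dt) * [p_u * V(k+1, j+1) + p_m * V(k+1, j) + p_d * V(k+1, j-1)]
  V(2,-2) = exp(-r*dt) * [p_u*0.000000 + p_m*0.071418 + p_d*0.149514] = 0.068410
  V(2,-1) = exp(-r*dt) * [p_u*0.000000 + p_m*0.000000 + p_d*0.071418] = 0.010082
  V(2,+0) = exp(-r*dt) * [p_u*0.000000 + p_m*0.000000 + p_d*0.000000] = 0.000000
  V(2,+1) = exp(-r*dt) * [p_u*0.000000 + p_m*0.000000 + p_d*0.000000] = 0.000000
  V(2,+2) = exp(-r*dt) * [p_u*0.000000 + p_m*0.000000 + p_d*0.000000] = 0.000000
  V(1,-1) = exp(-r*dt) * [p_u*0.000000 + p_m*0.010082 + p_d*0.068410] = 0.016335
  V(1,+0) = exp(-r*dt) * [p_u*0.000000 + p_m*0.000000 + p_d*0.010082] = 0.001423
  V(1,+1) = exp(-r*dt) * [p_u*0.000000 + p_m*0.000000 + p_d*0.000000] = 0.000000
  V(0,+0) = exp(-r*dt) * [p_u*0.000000 + p_m*0.001423 + p_d*0.016335] = 0.003249


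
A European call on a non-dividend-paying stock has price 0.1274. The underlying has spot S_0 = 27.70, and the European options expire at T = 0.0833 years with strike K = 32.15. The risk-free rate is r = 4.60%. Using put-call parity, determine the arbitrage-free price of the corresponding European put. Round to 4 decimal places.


Put-call parity: C - P = S_0 * exp(-qT) - K * exp(-rT).
S_0 * exp(-qT) = 27.7000 * 1.00000000 = 27.70000000
K * exp(-rT) = 32.1500 * 0.99617553 = 32.02704335
P = C - S*exp(-qT) + K*exp(-rT)
P = 0.1274 - 27.70000000 + 32.02704335 = 4.4544

Answer: Put price = 4.4544


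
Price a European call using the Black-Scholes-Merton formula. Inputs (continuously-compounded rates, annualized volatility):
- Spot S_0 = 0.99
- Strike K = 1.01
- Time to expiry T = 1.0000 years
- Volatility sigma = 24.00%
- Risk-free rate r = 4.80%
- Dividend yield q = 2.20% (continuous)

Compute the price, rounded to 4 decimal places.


d1 = (ln(S/K) + (r - q + 0.5*sigma^2) * T) / (sigma * sqrt(T)) = 0.14499722
d2 = d1 - sigma * sqrt(T) = -0.09500278
exp(-rT) = 0.95313379; exp(-qT) = 0.97824024
C = S_0 * exp(-qT) * N(d1) - K * exp(-rT) * N(d2)
N(d1) = 0.55764347; N(d2) = 0.46215631
C = 0.9900 * 0.97824024 * 0.55764347 - 1.0100 * 0.95313379 * 0.46215631 = 0.0952

Answer: Price = 0.0952


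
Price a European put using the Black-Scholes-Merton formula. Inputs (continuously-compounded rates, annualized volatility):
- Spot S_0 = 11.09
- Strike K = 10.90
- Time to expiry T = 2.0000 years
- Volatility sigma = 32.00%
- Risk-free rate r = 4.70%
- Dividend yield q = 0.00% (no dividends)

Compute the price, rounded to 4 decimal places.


Answer: Price = 1.3523

Derivation:
d1 = (ln(S/K) + (r - q + 0.5*sigma^2) * T) / (sigma * sqrt(T)) = 0.47217279
d2 = d1 - sigma * sqrt(T) = 0.01962445
exp(-rT) = 0.91028276; exp(-qT) = 1.00000000
P = K * exp(-rT) * N(-d2) - S_0 * exp(-qT) * N(-d1)
N(-d1) = 0.31840173; N(-d2) = 0.49217148
P = 10.9000 * 0.91028276 * 0.49217148 - 11.0900 * 1.00000000 * 0.31840173 = 1.3523


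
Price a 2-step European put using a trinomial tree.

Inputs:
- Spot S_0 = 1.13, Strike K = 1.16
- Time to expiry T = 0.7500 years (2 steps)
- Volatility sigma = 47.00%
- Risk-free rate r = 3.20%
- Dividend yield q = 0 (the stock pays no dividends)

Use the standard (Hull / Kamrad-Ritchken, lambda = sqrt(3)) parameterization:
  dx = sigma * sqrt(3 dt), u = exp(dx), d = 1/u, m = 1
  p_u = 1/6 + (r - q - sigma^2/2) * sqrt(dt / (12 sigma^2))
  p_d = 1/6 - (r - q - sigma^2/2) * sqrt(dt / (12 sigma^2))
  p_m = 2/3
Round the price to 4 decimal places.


dt = T/N = 0.375000; dx = sigma*sqrt(3*dt) = 0.498510
u = exp(dx) = 1.646267; d = 1/u = 0.607435
p_u = 0.137160, p_m = 0.666667, p_d = 0.196173
Discount per step: exp(-r*dt) = 0.988072
Stock lattice S(k, j) with j the centered position index:
  k=0: S(0,+0) = 1.1300
  k=1: S(1,-1) = 0.6864; S(1,+0) = 1.1300; S(1,+1) = 1.8603
  k=2: S(2,-2) = 0.4169; S(2,-1) = 0.6864; S(2,+0) = 1.1300; S(2,+1) = 1.8603; S(2,+2) = 3.0625
Terminal payoffs V(N, j) = max(K - S_T, 0):
  V(2,-2) = 0.743056; V(2,-1) = 0.473599; V(2,+0) = 0.030000; V(2,+1) = 0.000000; V(2,+2) = 0.000000
Backward induction: V(k, j) = exp(-r*dt) * [p_u * V(k+1, j+1) + p_m * V(k+1, j) + p_d * V(k+1, j-1)]
  V(1,-1) = exp(-r*dt) * [p_u*0.030000 + p_m*0.473599 + p_d*0.743056] = 0.460061
  V(1,+0) = exp(-r*dt) * [p_u*0.000000 + p_m*0.030000 + p_d*0.473599] = 0.111561
  V(1,+1) = exp(-r*dt) * [p_u*0.000000 + p_m*0.000000 + p_d*0.030000] = 0.005815
  V(0,+0) = exp(-r*dt) * [p_u*0.005815 + p_m*0.111561 + p_d*0.460061] = 0.163450

Answer: Price = V(0,0) = 0.1634


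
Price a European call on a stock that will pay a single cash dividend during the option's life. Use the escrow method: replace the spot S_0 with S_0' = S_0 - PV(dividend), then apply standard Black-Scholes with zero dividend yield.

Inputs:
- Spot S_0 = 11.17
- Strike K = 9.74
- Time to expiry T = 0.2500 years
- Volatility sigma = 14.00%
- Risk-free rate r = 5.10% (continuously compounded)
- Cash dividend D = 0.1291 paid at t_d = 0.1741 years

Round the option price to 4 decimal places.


Answer: Price = 1.4320

Derivation:
PV(D) = D * exp(-r * t_d) = 0.1291 * 0.99116020 = 0.12795878
S_0' = S_0 - PV(D) = 11.1700 - 0.12795878 = 11.04204122
d1 = (ln(S_0'/K) + (r + sigma^2/2)*T) / (sigma*sqrt(T)) = 2.00955427
d2 = d1 - sigma*sqrt(T) = 1.93955427
exp(-rT) = 0.98733094
N(d1) = 0.97776081; N(d2) = 0.97378306
C = S_0' * N(d1) - K * exp(-rT) * N(d2) = 11.04204122 * 0.97776081 - 9.7400 * 0.98733094 * 0.97378306 = 1.4320


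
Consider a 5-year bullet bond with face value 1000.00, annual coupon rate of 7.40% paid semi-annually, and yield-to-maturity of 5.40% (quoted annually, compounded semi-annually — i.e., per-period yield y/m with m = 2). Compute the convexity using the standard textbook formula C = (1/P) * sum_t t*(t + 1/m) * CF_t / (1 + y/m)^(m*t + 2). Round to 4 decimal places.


Answer: Convexity = 21.2759

Derivation:
Coupon per period c = face * coupon_rate / m = 37.000000
Periods per year m = 2; per-period yield y/m = 0.027000
Number of cashflows N = 10
Cashflows (t years, CF_t, discount factor 1/(1+y/m)^(m*t), PV):
  t = 0.5000: CF_t = 37.000000, DF = 0.973710, PV = 36.027264
  t = 1.0000: CF_t = 37.000000, DF = 0.948111, PV = 35.080101
  t = 1.5000: CF_t = 37.000000, DF = 0.923185, PV = 34.157839
  t = 2.0000: CF_t = 37.000000, DF = 0.898914, PV = 33.259824
  t = 2.5000: CF_t = 37.000000, DF = 0.875282, PV = 32.385418
  t = 3.0000: CF_t = 37.000000, DF = 0.852270, PV = 31.534000
  t = 3.5000: CF_t = 37.000000, DF = 0.829864, PV = 30.704966
  t = 4.0000: CF_t = 37.000000, DF = 0.808047, PV = 29.897727
  t = 4.5000: CF_t = 37.000000, DF = 0.786803, PV = 29.111711
  t = 5.0000: CF_t = 1037.000000, DF = 0.766118, PV = 794.464179
Price P = sum_t PV_t = 1086.623030
Convexity numerator sum_t t*(t + 1/m) * CF_t / (1+y/m)^(m*t + 2):
  t = 0.5000: term = 17.078920
  t = 1.0000: term = 49.889736
  t = 1.5000: term = 97.156254
  t = 2.0000: term = 157.670000
  t = 2.5000: term = 230.287244
  t = 3.0000: term = 313.926136
  t = 3.5000: term = 407.563954
  t = 4.0000: term = 510.234468
  t = 4.5000: term = 621.025399
  t = 5.0000: term = 20714.102791
Convexity = (1/P) * sum = 23118.934902 / 1086.623030 = 21.275948


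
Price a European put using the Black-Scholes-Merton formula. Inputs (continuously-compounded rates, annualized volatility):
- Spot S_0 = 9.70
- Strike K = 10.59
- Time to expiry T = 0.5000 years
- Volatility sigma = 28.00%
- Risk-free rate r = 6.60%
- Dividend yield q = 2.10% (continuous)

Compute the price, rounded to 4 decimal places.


d1 = (ln(S/K) + (r - q + 0.5*sigma^2) * T) / (sigma * sqrt(T)) = -0.23074043
d2 = d1 - sigma * sqrt(T) = -0.42873033
exp(-rT) = 0.96753856; exp(-qT) = 0.98955493
P = K * exp(-rT) * N(-d2) - S_0 * exp(-qT) * N(-d1)
N(-d1) = 0.59124177; N(-d2) = 0.66594026
P = 10.5900 * 0.96753856 * 0.66594026 - 9.7000 * 0.98955493 * 0.59124177 = 1.1482

Answer: Price = 1.1482


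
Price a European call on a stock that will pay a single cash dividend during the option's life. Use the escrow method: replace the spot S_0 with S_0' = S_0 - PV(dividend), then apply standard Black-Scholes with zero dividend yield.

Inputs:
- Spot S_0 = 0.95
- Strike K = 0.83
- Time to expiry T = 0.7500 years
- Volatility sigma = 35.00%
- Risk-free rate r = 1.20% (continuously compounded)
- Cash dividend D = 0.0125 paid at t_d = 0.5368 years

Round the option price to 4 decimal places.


PV(D) = D * exp(-r * t_d) = 0.0125 * 0.99357910 = 0.01241974
S_0' = S_0 - PV(D) = 0.9500 - 0.01241974 = 0.93758026
d1 = (ln(S_0'/K) + (r + sigma^2/2)*T) / (sigma*sqrt(T)) = 0.58333546
d2 = d1 - sigma*sqrt(T) = 0.28022657
exp(-rT) = 0.99104038
N(d1) = 0.72016625; N(d2) = 0.61034816
C = S_0' * N(d1) - K * exp(-rT) * N(d2) = 0.93758026 * 0.72016625 - 0.8300 * 0.99104038 * 0.61034816 = 0.1732

Answer: Price = 0.1732


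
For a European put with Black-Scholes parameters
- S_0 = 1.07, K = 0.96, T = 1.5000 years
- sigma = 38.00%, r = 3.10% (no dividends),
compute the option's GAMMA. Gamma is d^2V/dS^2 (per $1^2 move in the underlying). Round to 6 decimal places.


Answer: Gamma = 0.682661

Derivation:
d1 = 0.5657045917; d2 = 0.1003015405
phi(d1) = 0.3399525004; exp(-qT) = 1.0000000000; exp(-rT) = 0.9545645606
Gamma = exp(-qT) * phi(d1) / (S * sigma * sqrt(T)) = 1.0000000000 * 0.3399525004 / (1.0700 * 0.3800 * 1.2247448714) = 0.682661


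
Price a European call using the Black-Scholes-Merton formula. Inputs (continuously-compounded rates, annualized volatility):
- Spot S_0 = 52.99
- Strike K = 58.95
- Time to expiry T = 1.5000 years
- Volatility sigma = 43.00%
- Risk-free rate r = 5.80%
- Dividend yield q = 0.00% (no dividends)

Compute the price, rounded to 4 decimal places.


Answer: Price = 10.5981

Derivation:
d1 = (ln(S/K) + (r - q + 0.5*sigma^2) * T) / (sigma * sqrt(T)) = 0.22612890
d2 = d1 - sigma * sqrt(T) = -0.30051140
exp(-rT) = 0.91667710; exp(-qT) = 1.00000000
C = S_0 * exp(-qT) * N(d1) - K * exp(-rT) * N(d2)
N(d1) = 0.58944942; N(d2) = 0.38189355
C = 52.9900 * 1.00000000 * 0.58944942 - 58.9500 * 0.91667710 * 0.38189355 = 10.5981


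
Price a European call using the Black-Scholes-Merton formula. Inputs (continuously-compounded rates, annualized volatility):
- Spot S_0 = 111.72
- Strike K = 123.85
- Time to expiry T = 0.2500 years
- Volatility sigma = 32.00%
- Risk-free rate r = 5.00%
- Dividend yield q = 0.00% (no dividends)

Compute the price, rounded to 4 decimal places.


d1 = (ln(S/K) + (r - q + 0.5*sigma^2) * T) / (sigma * sqrt(T)) = -0.48609634
d2 = d1 - sigma * sqrt(T) = -0.64609634
exp(-rT) = 0.98757780; exp(-qT) = 1.00000000
C = S_0 * exp(-qT) * N(d1) - K * exp(-rT) * N(d2)
N(d1) = 0.31344943; N(d2) = 0.25910848
C = 111.7200 * 1.00000000 * 0.31344943 - 123.8500 * 0.98757780 * 0.25910848 = 3.3266

Answer: Price = 3.3266


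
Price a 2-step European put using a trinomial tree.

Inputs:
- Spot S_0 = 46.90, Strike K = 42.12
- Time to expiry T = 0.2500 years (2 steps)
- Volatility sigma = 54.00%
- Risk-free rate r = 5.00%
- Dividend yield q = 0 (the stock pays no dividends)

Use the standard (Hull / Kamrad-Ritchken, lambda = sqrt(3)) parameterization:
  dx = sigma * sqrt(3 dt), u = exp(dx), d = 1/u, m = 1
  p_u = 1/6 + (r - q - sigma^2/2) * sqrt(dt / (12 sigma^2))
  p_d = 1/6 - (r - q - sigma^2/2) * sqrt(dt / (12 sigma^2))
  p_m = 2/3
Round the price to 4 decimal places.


Answer: Price = V(0,0) = 2.6539

Derivation:
dt = T/N = 0.125000; dx = sigma*sqrt(3*dt) = 0.330681
u = exp(dx) = 1.391916; d = 1/u = 0.718434
p_u = 0.148560, p_m = 0.666667, p_d = 0.184773
Discount per step: exp(-r*dt) = 0.993769
Stock lattice S(k, j) with j the centered position index:
  k=0: S(0,+0) = 46.9000
  k=1: S(1,-1) = 33.6946; S(1,+0) = 46.9000; S(1,+1) = 65.2809
  k=2: S(2,-2) = 24.2073; S(2,-1) = 33.6946; S(2,+0) = 46.9000; S(2,+1) = 65.2809; S(2,+2) = 90.8655
Terminal payoffs V(N, j) = max(K - S_T, 0):
  V(2,-2) = 17.912671; V(2,-1) = 8.425435; V(2,+0) = 0.000000; V(2,+1) = 0.000000; V(2,+2) = 0.000000
Backward induction: V(k, j) = exp(-r*dt) * [p_u * V(k+1, j+1) + p_m * V(k+1, j) + p_d * V(k+1, j-1)]
  V(1,-1) = exp(-r*dt) * [p_u*0.000000 + p_m*8.425435 + p_d*17.912671] = 8.871120
  V(1,+0) = exp(-r*dt) * [p_u*0.000000 + p_m*0.000000 + p_d*8.425435] = 1.547095
  V(1,+1) = exp(-r*dt) * [p_u*0.000000 + p_m*0.000000 + p_d*0.000000] = 0.000000
  V(0,+0) = exp(-r*dt) * [p_u*0.000000 + p_m*1.547095 + p_d*8.871120] = 2.653904


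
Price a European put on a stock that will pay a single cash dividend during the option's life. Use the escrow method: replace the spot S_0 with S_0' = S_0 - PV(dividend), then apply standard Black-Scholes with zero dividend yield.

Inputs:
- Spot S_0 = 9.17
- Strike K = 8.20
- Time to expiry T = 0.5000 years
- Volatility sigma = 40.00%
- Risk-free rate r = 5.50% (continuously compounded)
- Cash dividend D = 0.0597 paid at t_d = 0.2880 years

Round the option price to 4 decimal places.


Answer: Price = 0.4973

Derivation:
PV(D) = D * exp(-r * t_d) = 0.0597 * 0.98428479 = 0.05876180
S_0' = S_0 - PV(D) = 9.1700 - 0.05876180 = 9.11123820
d1 = (ln(S_0'/K) + (r + sigma^2/2)*T) / (sigma*sqrt(T)) = 0.61120353
d2 = d1 - sigma*sqrt(T) = 0.32836082
exp(-rT) = 0.97287468
N(-d1) = 0.27053242; N(-d2) = 0.37131943
P = K * exp(-rT) * N(-d2) - S_0' * N(-d1) = 8.2000 * 0.97287468 * 0.37131943 - 9.11123820 * 0.27053242 = 0.4973


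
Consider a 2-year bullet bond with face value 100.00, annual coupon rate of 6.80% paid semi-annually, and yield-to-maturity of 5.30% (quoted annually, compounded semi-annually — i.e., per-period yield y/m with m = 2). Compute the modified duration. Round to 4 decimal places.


Coupon per period c = face * coupon_rate / m = 3.400000
Periods per year m = 2; per-period yield y/m = 0.026500
Number of cashflows N = 4
Cashflows (t years, CF_t, discount factor 1/(1+y/m)^(m*t), PV):
  t = 0.5000: CF_t = 3.400000, DF = 0.974184, PV = 3.312226
  t = 1.0000: CF_t = 3.400000, DF = 0.949035, PV = 3.226718
  t = 1.5000: CF_t = 3.400000, DF = 0.924535, PV = 3.143417
  t = 2.0000: CF_t = 103.400000, DF = 0.900667, PV = 93.128954
Price P = sum_t PV_t = 102.811315
First compute Macaulay numerator sum_t t * PV_t:
  t * PV_t at t = 0.5000: 1.656113
  t * PV_t at t = 1.0000: 3.226718
  t * PV_t at t = 1.5000: 4.715126
  t * PV_t at t = 2.0000: 186.257907
Macaulay duration D = 195.855865 / 102.811315 = 1.905003
Modified duration = D / (1 + y/m) = 1.905003 / (1 + 0.026500) = 1.855824

Answer: Modified duration = 1.8558


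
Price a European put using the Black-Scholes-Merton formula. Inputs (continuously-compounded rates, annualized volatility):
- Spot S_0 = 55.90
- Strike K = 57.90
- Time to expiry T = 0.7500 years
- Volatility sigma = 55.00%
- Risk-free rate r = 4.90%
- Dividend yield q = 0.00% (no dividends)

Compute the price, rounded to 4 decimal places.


Answer: Price = 10.4697

Derivation:
d1 = (ln(S/K) + (r - q + 0.5*sigma^2) * T) / (sigma * sqrt(T)) = 0.24150981
d2 = d1 - sigma * sqrt(T) = -0.23480416
exp(-rT) = 0.96391708; exp(-qT) = 1.00000000
P = K * exp(-rT) * N(-d2) - S_0 * exp(-qT) * N(-d1)
N(-d1) = 0.40458001; N(-d2) = 0.59281963
P = 57.9000 * 0.96391708 * 0.59281963 - 55.9000 * 1.00000000 * 0.40458001 = 10.4697


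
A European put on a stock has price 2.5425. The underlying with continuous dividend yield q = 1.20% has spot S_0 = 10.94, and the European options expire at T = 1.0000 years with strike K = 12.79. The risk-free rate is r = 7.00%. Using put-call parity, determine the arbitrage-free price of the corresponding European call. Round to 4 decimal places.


Answer: Call price = 1.4267

Derivation:
Put-call parity: C - P = S_0 * exp(-qT) - K * exp(-rT).
S_0 * exp(-qT) = 10.9400 * 0.98807171 = 10.80950454
K * exp(-rT) = 12.7900 * 0.93239382 = 11.92531696
C = P + S*exp(-qT) - K*exp(-rT)
C = 2.5425 + 10.80950454 - 11.92531696 = 1.4267


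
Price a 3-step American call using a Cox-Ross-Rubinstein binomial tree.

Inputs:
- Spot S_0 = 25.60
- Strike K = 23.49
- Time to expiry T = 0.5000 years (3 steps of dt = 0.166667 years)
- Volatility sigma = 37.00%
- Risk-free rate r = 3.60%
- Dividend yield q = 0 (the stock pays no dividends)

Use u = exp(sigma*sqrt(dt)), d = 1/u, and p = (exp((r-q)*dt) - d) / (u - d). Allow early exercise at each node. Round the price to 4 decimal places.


Answer: Price = V(0,0) = 4.0770

Derivation:
dt = T/N = 0.166667
u = exp(sigma*sqrt(dt)) = 1.163057; d = 1/u = 0.859803
p = (exp((r-q)*dt) - d) / (u - d) = 0.482154
Discount per step: exp(-r*dt) = 0.994018
Stock lattice S(k, i) with i counting down-moves:
  k=0: S(0,0) = 25.6000
  k=1: S(1,0) = 29.7743; S(1,1) = 22.0110
  k=2: S(2,0) = 34.6292; S(2,1) = 25.6000; S(2,2) = 18.9251
  k=3: S(3,0) = 40.2757; S(3,1) = 29.7743; S(3,2) = 22.0110; S(3,3) = 16.2719
Terminal payoffs V(N, i) = max(S_T - K, 0):
  V(3,0) = 16.785686; V(3,1) = 6.284259; V(3,2) = 0.000000; V(3,3) = 0.000000
Backward induction: V(k, i) = exp(-r*dt) * [p * V(k+1, i) + (1-p) * V(k+1, i+1)]; then take max(V_cont, immediate exercise) for American.
  V(2,0) = exp(-r*dt) * [p*16.785686 + (1-p)*6.284259] = 11.279677; exercise = 11.139159; V(2,0) = max -> 11.279677
  V(2,1) = exp(-r*dt) * [p*6.284259 + (1-p)*0.000000] = 3.011852; exercise = 2.110000; V(2,1) = max -> 3.011852
  V(2,2) = exp(-r*dt) * [p*0.000000 + (1-p)*0.000000] = 0.000000; exercise = 0.000000; V(2,2) = max -> 0.000000
  V(1,0) = exp(-r*dt) * [p*11.279677 + (1-p)*3.011852] = 6.956350; exercise = 6.284259; V(1,0) = max -> 6.956350
  V(1,1) = exp(-r*dt) * [p*3.011852 + (1-p)*0.000000] = 1.443488; exercise = 0.000000; V(1,1) = max -> 1.443488
  V(0,0) = exp(-r*dt) * [p*6.956350 + (1-p)*1.443488] = 4.076999; exercise = 2.110000; V(0,0) = max -> 4.076999


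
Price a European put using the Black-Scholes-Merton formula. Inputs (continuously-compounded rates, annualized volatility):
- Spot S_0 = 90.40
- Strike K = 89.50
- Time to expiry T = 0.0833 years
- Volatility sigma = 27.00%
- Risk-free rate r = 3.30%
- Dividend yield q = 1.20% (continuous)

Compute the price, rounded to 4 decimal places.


Answer: Price = 2.2944

Derivation:
d1 = (ln(S/K) + (r - q + 0.5*sigma^2) * T) / (sigma * sqrt(T)) = 0.18980950
d2 = d1 - sigma * sqrt(T) = 0.11188280
exp(-rT) = 0.99725487; exp(-qT) = 0.99900090
P = K * exp(-rT) * N(-d2) - S_0 * exp(-qT) * N(-d1)
N(-d1) = 0.42472921; N(-d2) = 0.45545817
P = 89.5000 * 0.99725487 * 0.45545817 - 90.4000 * 0.99900090 * 0.42472921 = 2.2944


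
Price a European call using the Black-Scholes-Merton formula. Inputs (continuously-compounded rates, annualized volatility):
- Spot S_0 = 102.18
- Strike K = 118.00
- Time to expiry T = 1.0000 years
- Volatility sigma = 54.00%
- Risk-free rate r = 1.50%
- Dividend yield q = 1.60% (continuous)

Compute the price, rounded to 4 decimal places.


Answer: Price = 16.0340

Derivation:
d1 = (ln(S/K) + (r - q + 0.5*sigma^2) * T) / (sigma * sqrt(T)) = 0.00157655
d2 = d1 - sigma * sqrt(T) = -0.53842345
exp(-rT) = 0.98511194; exp(-qT) = 0.98412732
C = S_0 * exp(-qT) * N(d1) - K * exp(-rT) * N(d2)
N(d1) = 0.50062895; N(d2) = 0.29514237
C = 102.1800 * 0.98412732 * 0.50062895 - 118.0000 * 0.98511194 * 0.29514237 = 16.0340


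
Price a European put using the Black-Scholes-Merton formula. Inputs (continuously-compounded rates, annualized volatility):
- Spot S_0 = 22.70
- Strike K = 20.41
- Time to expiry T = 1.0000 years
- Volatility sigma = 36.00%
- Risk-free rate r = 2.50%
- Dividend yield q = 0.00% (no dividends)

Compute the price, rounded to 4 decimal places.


Answer: Price = 1.8439

Derivation:
d1 = (ln(S/K) + (r - q + 0.5*sigma^2) * T) / (sigma * sqrt(T)) = 0.54483319
d2 = d1 - sigma * sqrt(T) = 0.18483319
exp(-rT) = 0.97530991; exp(-qT) = 1.00000000
P = K * exp(-rT) * N(-d2) - S_0 * exp(-qT) * N(-d1)
N(-d1) = 0.29293413; N(-d2) = 0.42667994
P = 20.4100 * 0.97530991 * 0.42667994 - 22.7000 * 1.00000000 * 0.29293413 = 1.8439


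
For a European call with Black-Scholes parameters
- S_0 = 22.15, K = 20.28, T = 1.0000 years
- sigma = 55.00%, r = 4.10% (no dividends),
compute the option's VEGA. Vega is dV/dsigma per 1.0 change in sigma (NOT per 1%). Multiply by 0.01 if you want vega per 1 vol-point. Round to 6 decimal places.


d1 = 0.5099133050; d2 = -0.0400866950
phi(d1) = 0.3503073656; exp(-qT) = 1.0000000000; exp(-rT) = 0.9598291299
Vega = S * exp(-qT) * phi(d1) * sqrt(T) = 22.1500 * 1.0000000000 * 0.3503073656 * 1.0000000000 = 7.759308

Answer: Vega = 7.759308


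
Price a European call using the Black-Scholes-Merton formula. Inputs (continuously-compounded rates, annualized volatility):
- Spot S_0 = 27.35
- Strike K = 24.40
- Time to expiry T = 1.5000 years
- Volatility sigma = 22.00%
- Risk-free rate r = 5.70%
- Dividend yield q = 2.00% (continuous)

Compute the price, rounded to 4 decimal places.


Answer: Price = 5.1918

Derivation:
d1 = (ln(S/K) + (r - q + 0.5*sigma^2) * T) / (sigma * sqrt(T)) = 0.76429052
d2 = d1 - sigma * sqrt(T) = 0.49484665
exp(-rT) = 0.91805314; exp(-qT) = 0.97044553
C = S_0 * exp(-qT) * N(d1) - K * exp(-rT) * N(d2)
N(d1) = 0.77765293; N(d2) = 0.68964581
C = 27.3500 * 0.97044553 * 0.77765293 - 24.4000 * 0.91805314 * 0.68964581 = 5.1918


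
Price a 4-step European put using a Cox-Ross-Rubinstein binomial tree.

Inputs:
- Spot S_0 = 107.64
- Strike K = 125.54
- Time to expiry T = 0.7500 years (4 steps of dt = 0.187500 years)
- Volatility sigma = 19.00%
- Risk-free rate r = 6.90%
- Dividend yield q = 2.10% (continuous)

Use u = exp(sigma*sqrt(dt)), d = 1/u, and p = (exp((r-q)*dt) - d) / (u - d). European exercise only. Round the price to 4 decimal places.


dt = T/N = 0.187500
u = exp(sigma*sqrt(dt)) = 1.085752; d = 1/u = 0.921021
p = (exp((r-q)*dt) - d) / (u - d) = 0.534325
Discount per step: exp(-r*dt) = 0.987146
Stock lattice S(k, i) with i counting down-moves:
  k=0: S(0,0) = 107.6400
  k=1: S(1,0) = 116.8703; S(1,1) = 99.1387
  k=2: S(2,0) = 126.8921; S(2,1) = 107.6400; S(2,2) = 91.3088
  k=3: S(3,0) = 137.7733; S(3,1) = 116.8703; S(3,2) = 99.1387; S(3,3) = 84.0974
  k=4: S(4,0) = 149.5876; S(4,1) = 126.8921; S(4,2) = 107.6400; S(4,3) = 91.3088; S(4,4) = 77.4554
Terminal payoffs V(N, i) = max(K - S_T, 0):
  V(4,0) = 0.000000; V(4,1) = 0.000000; V(4,2) = 17.900000; V(4,3) = 34.231170; V(4,4) = 48.084570
Backward induction: V(k, i) = exp(-r*dt) * [p * V(k+1, i) + (1-p) * V(k+1, i+1)].
  V(3,0) = exp(-r*dt) * [p*0.000000 + (1-p)*0.000000] = 0.000000
  V(3,1) = exp(-r*dt) * [p*0.000000 + (1-p)*17.900000] = 8.228440
  V(3,2) = exp(-r*dt) * [p*17.900000 + (1-p)*34.231170] = 25.177175
  V(3,3) = exp(-r*dt) * [p*34.231170 + (1-p)*48.084570] = 40.159417
  V(2,0) = exp(-r*dt) * [p*0.000000 + (1-p)*8.228440] = 3.782526
  V(2,1) = exp(-r*dt) * [p*8.228440 + (1-p)*25.177175] = 15.913823
  V(2,2) = exp(-r*dt) * [p*25.177175 + (1-p)*40.159417] = 31.740721
  V(1,0) = exp(-r*dt) * [p*3.782526 + (1-p)*15.913823] = 9.310533
  V(1,1) = exp(-r*dt) * [p*15.913823 + (1-p)*31.740721] = 22.984721
  V(0,0) = exp(-r*dt) * [p*9.310533 + (1-p)*22.984721] = 15.476732

Answer: Price = V(0,0) = 15.4767


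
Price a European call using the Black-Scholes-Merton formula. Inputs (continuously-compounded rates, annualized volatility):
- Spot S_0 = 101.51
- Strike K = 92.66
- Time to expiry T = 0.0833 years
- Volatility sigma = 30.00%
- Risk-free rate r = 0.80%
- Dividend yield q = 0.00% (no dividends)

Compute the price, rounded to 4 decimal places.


d1 = (ln(S/K) + (r - q + 0.5*sigma^2) * T) / (sigma * sqrt(T)) = 1.10452266
d2 = d1 - sigma * sqrt(T) = 1.01793745
exp(-rT) = 0.99933382; exp(-qT) = 1.00000000
C = S_0 * exp(-qT) * N(d1) - K * exp(-rT) * N(d2)
N(d1) = 0.86531676; N(d2) = 0.84564616
C = 101.5100 * 1.00000000 * 0.86531676 - 92.6600 * 0.99933382 * 0.84564616 = 9.5329

Answer: Price = 9.5329


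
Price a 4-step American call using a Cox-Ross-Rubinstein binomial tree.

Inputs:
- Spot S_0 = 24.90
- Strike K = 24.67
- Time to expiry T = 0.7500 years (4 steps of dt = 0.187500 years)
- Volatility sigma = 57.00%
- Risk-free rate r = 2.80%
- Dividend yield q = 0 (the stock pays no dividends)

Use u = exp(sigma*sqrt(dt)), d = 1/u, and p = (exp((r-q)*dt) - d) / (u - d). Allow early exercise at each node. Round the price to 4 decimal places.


Answer: Price = V(0,0) = 4.9152

Derivation:
dt = T/N = 0.187500
u = exp(sigma*sqrt(dt)) = 1.279945; d = 1/u = 0.781283
p = (exp((r-q)*dt) - d) / (u - d) = 0.449163
Discount per step: exp(-r*dt) = 0.994764
Stock lattice S(k, i) with i counting down-moves:
  k=0: S(0,0) = 24.9000
  k=1: S(1,0) = 31.8706; S(1,1) = 19.4540
  k=2: S(2,0) = 40.7927; S(2,1) = 24.9000; S(2,2) = 15.1991
  k=3: S(3,0) = 52.2124; S(3,1) = 31.8706; S(3,2) = 19.4540; S(3,3) = 11.8748
  k=4: S(4,0) = 66.8290; S(4,1) = 40.7927; S(4,2) = 24.9000; S(4,3) = 15.1991; S(4,4) = 9.2776
Terminal payoffs V(N, i) = max(S_T - K, 0):
  V(4,0) = 42.158976; V(4,1) = 16.122665; V(4,2) = 0.230000; V(4,3) = 0.000000; V(4,4) = 0.000000
Backward induction: V(k, i) = exp(-r*dt) * [p * V(k+1, i) + (1-p) * V(k+1, i+1)]; then take max(V_cont, immediate exercise) for American.
  V(3,0) = exp(-r*dt) * [p*42.158976 + (1-p)*16.122665] = 27.671552; exercise = 27.542374; V(3,0) = max -> 27.671552
  V(3,1) = exp(-r*dt) * [p*16.122665 + (1-p)*0.230000] = 7.329813; exercise = 7.200635; V(3,1) = max -> 7.329813
  V(3,2) = exp(-r*dt) * [p*0.230000 + (1-p)*0.000000] = 0.102767; exercise = 0.000000; V(3,2) = max -> 0.102767
  V(3,3) = exp(-r*dt) * [p*0.000000 + (1-p)*0.000000] = 0.000000; exercise = 0.000000; V(3,3) = max -> 0.000000
  V(2,0) = exp(-r*dt) * [p*27.671552 + (1-p)*7.329813] = 16.380345; exercise = 16.122665; V(2,0) = max -> 16.380345
  V(2,1) = exp(-r*dt) * [p*7.329813 + (1-p)*0.102767] = 3.331352; exercise = 0.230000; V(2,1) = max -> 3.331352
  V(2,2) = exp(-r*dt) * [p*0.102767 + (1-p)*0.000000] = 0.045917; exercise = 0.000000; V(2,2) = max -> 0.045917
  V(1,0) = exp(-r*dt) * [p*16.380345 + (1-p)*3.331352] = 9.144341; exercise = 7.200635; V(1,0) = max -> 9.144341
  V(1,1) = exp(-r*dt) * [p*3.331352 + (1-p)*0.045917] = 1.513645; exercise = 0.000000; V(1,1) = max -> 1.513645
  V(0,0) = exp(-r*dt) * [p*9.144341 + (1-p)*1.513645] = 4.915198; exercise = 0.230000; V(0,0) = max -> 4.915198


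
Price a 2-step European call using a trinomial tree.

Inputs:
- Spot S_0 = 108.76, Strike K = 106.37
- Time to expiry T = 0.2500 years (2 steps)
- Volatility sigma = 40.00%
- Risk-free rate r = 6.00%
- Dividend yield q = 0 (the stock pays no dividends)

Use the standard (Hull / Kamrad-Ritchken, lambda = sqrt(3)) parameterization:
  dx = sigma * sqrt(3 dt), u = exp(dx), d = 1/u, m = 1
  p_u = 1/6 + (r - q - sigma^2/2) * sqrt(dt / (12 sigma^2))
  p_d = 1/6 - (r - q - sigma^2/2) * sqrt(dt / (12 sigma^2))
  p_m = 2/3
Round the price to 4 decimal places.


Answer: Price = V(0,0) = 9.9197

Derivation:
dt = T/N = 0.125000; dx = sigma*sqrt(3*dt) = 0.244949
u = exp(dx) = 1.277556; d = 1/u = 0.782744
p_u = 0.161564, p_m = 0.666667, p_d = 0.171770
Discount per step: exp(-r*dt) = 0.992528
Stock lattice S(k, j) with j the centered position index:
  k=0: S(0,+0) = 108.7600
  k=1: S(1,-1) = 85.1313; S(1,+0) = 108.7600; S(1,+1) = 138.9470
  k=2: S(2,-2) = 66.6360; S(2,-1) = 85.1313; S(2,+0) = 108.7600; S(2,+1) = 138.9470; S(2,+2) = 177.5126
Terminal payoffs V(N, j) = max(S_T - K, 0):
  V(2,-2) = 0.000000; V(2,-1) = 0.000000; V(2,+0) = 2.390000; V(2,+1) = 32.577004; V(2,+2) = 71.142596
Backward induction: V(k, j) = exp(-r*dt) * [p_u * V(k+1, j+1) + p_m * V(k+1, j) + p_d * V(k+1, j-1)]
  V(1,-1) = exp(-r*dt) * [p_u*2.390000 + p_m*0.000000 + p_d*0.000000] = 0.383252
  V(1,+0) = exp(-r*dt) * [p_u*32.577004 + p_m*2.390000 + p_d*0.000000] = 6.805358
  V(1,+1) = exp(-r*dt) * [p_u*71.142596 + p_m*32.577004 + p_d*2.390000] = 33.371358
  V(0,+0) = exp(-r*dt) * [p_u*33.371358 + p_m*6.805358 + p_d*0.383252] = 9.919655


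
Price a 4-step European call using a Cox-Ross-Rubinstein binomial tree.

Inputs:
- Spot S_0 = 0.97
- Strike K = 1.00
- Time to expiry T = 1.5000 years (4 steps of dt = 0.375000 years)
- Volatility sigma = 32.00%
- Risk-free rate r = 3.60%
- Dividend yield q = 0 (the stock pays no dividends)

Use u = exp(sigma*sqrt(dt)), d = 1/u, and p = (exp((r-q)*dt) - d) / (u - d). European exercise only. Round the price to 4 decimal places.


Answer: Price = V(0,0) = 0.1564

Derivation:
dt = T/N = 0.375000
u = exp(sigma*sqrt(dt)) = 1.216477; d = 1/u = 0.822046
p = (exp((r-q)*dt) - d) / (u - d) = 0.485625
Discount per step: exp(-r*dt) = 0.986591
Stock lattice S(k, i) with i counting down-moves:
  k=0: S(0,0) = 0.9700
  k=1: S(1,0) = 1.1800; S(1,1) = 0.7974
  k=2: S(2,0) = 1.4354; S(2,1) = 0.9700; S(2,2) = 0.6555
  k=3: S(3,0) = 1.7462; S(3,1) = 1.1800; S(3,2) = 0.7974; S(3,3) = 0.5388
  k=4: S(4,0) = 2.1242; S(4,1) = 1.4354; S(4,2) = 0.9700; S(4,3) = 0.6555; S(4,4) = 0.4430
Terminal payoffs V(N, i) = max(S_T - K, 0):
  V(4,0) = 1.124162; V(4,1) = 0.435422; V(4,2) = 0.000000; V(4,3) = 0.000000; V(4,4) = 0.000000
Backward induction: V(k, i) = exp(-r*dt) * [p * V(k+1, i) + (1-p) * V(k+1, i+1)].
  V(3,0) = exp(-r*dt) * [p*1.124162 + (1-p)*0.435422] = 0.759568
  V(3,1) = exp(-r*dt) * [p*0.435422 + (1-p)*0.000000] = 0.208617
  V(3,2) = exp(-r*dt) * [p*0.000000 + (1-p)*0.000000] = 0.000000
  V(3,3) = exp(-r*dt) * [p*0.000000 + (1-p)*0.000000] = 0.000000
  V(2,0) = exp(-r*dt) * [p*0.759568 + (1-p)*0.208617] = 0.469787
  V(2,1) = exp(-r*dt) * [p*0.208617 + (1-p)*0.000000] = 0.099951
  V(2,2) = exp(-r*dt) * [p*0.000000 + (1-p)*0.000000] = 0.000000
  V(1,0) = exp(-r*dt) * [p*0.469787 + (1-p)*0.099951] = 0.275804
  V(1,1) = exp(-r*dt) * [p*0.099951 + (1-p)*0.000000] = 0.047888
  V(0,0) = exp(-r*dt) * [p*0.275804 + (1-p)*0.047888] = 0.156443


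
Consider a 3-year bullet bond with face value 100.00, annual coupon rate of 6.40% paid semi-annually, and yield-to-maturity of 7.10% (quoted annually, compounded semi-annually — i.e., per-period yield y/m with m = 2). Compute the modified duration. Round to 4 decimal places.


Coupon per period c = face * coupon_rate / m = 3.200000
Periods per year m = 2; per-period yield y/m = 0.035500
Number of cashflows N = 6
Cashflows (t years, CF_t, discount factor 1/(1+y/m)^(m*t), PV):
  t = 0.5000: CF_t = 3.200000, DF = 0.965717, PV = 3.090295
  t = 1.0000: CF_t = 3.200000, DF = 0.932609, PV = 2.984350
  t = 1.5000: CF_t = 3.200000, DF = 0.900637, PV = 2.882038
  t = 2.0000: CF_t = 3.200000, DF = 0.869760, PV = 2.783233
  t = 2.5000: CF_t = 3.200000, DF = 0.839942, PV = 2.687816
  t = 3.0000: CF_t = 103.200000, DF = 0.811147, PV = 83.710335
Price P = sum_t PV_t = 98.138066
First compute Macaulay numerator sum_t t * PV_t:
  t * PV_t at t = 0.5000: 1.545147
  t * PV_t at t = 1.0000: 2.984350
  t * PV_t at t = 1.5000: 4.323057
  t * PV_t at t = 2.0000: 5.566466
  t * PV_t at t = 2.5000: 6.719539
  t * PV_t at t = 3.0000: 251.131004
Macaulay duration D = 272.269563 / 98.138066 = 2.774352
Modified duration = D / (1 + y/m) = 2.774352 / (1 + 0.035500) = 2.679239

Answer: Modified duration = 2.6792


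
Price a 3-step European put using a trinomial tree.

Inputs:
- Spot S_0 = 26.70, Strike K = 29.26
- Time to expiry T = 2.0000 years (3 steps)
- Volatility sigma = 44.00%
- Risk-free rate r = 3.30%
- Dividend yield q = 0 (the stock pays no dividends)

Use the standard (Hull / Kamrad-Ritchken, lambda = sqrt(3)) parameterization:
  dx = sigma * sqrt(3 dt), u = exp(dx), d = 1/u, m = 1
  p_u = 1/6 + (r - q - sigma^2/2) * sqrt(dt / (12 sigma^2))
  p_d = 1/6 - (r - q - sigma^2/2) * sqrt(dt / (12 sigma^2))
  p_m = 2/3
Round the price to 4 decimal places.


Answer: Price = V(0,0) = 6.7513

Derivation:
dt = T/N = 0.666667; dx = sigma*sqrt(3*dt) = 0.622254
u = exp(dx) = 1.863123; d = 1/u = 0.536733
p_u = 0.132490, p_m = 0.666667, p_d = 0.200843
Discount per step: exp(-r*dt) = 0.978240
Stock lattice S(k, j) with j the centered position index:
  k=0: S(0,+0) = 26.7000
  k=1: S(1,-1) = 14.3308; S(1,+0) = 26.7000; S(1,+1) = 49.7454
  k=2: S(2,-2) = 7.6918; S(2,-1) = 14.3308; S(2,+0) = 26.7000; S(2,+1) = 49.7454; S(2,+2) = 92.6817
  k=3: S(3,-3) = 4.1284; S(3,-2) = 7.6918; S(3,-1) = 14.3308; S(3,+0) = 26.7000; S(3,+1) = 49.7454; S(3,+2) = 92.6817; S(3,+3) = 172.6775
Terminal payoffs V(N, j) = max(K - S_T, 0):
  V(3,-3) = 25.131552; V(3,-2) = 21.568194; V(3,-1) = 14.929221; V(3,+0) = 2.560000; V(3,+1) = 0.000000; V(3,+2) = 0.000000; V(3,+3) = 0.000000
Backward induction: V(k, j) = exp(-r*dt) * [p_u * V(k+1, j+1) + p_m * V(k+1, j) + p_d * V(k+1, j-1)]
  V(2,-2) = exp(-r*dt) * [p_u*14.929221 + p_m*21.568194 + p_d*25.131552] = 20.938523
  V(2,-1) = exp(-r*dt) * [p_u*2.560000 + p_m*14.929221 + p_d*21.568194] = 14.305609
  V(2,+0) = exp(-r*dt) * [p_u*0.000000 + p_m*2.560000 + p_d*14.929221] = 4.602722
  V(2,+1) = exp(-r*dt) * [p_u*0.000000 + p_m*0.000000 + p_d*2.560000] = 0.502971
  V(2,+2) = exp(-r*dt) * [p_u*0.000000 + p_m*0.000000 + p_d*0.000000] = 0.000000
  V(1,-1) = exp(-r*dt) * [p_u*4.602722 + p_m*14.305609 + p_d*20.938523] = 14.039951
  V(1,+0) = exp(-r*dt) * [p_u*0.502971 + p_m*4.602722 + p_d*14.305609] = 5.877569
  V(1,+1) = exp(-r*dt) * [p_u*0.000000 + p_m*0.502971 + p_d*4.602722] = 1.232329
  V(0,+0) = exp(-r*dt) * [p_u*1.232329 + p_m*5.877569 + p_d*14.039951] = 6.751308


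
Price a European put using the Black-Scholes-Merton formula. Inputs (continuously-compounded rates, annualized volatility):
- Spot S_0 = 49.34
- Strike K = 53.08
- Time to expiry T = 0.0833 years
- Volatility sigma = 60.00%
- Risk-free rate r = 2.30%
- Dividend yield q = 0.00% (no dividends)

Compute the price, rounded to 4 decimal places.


d1 = (ln(S/K) + (r - q + 0.5*sigma^2) * T) / (sigma * sqrt(T)) = -0.32427705
d2 = d1 - sigma * sqrt(T) = -0.49744749
exp(-rT) = 0.99808593; exp(-qT) = 1.00000000
P = K * exp(-rT) * N(-d2) - S_0 * exp(-qT) * N(-d1)
N(-d1) = 0.62713585; N(-d2) = 0.69056324
P = 53.0800 * 0.99808593 * 0.69056324 - 49.3400 * 1.00000000 * 0.62713585 = 5.6421

Answer: Price = 5.6421
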